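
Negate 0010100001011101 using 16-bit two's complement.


Original: 0010100001011101
Step 1 - Invert all bits: 1101011110100010
Step 2 - Add 1: 1101011110100010 + 1
= 1101011110100011 (represents -10333)


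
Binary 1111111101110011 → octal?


Group into 3-bit groups: 001111111101110011
  001 = 1
  111 = 7
  111 = 7
  101 = 5
  110 = 6
  011 = 3
= 0o177563


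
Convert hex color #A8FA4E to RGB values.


Hex: #A8FA4E
R = A8₁₆ = 168
G = FA₁₆ = 250
B = 4E₁₆ = 78
= RGB(168, 250, 78)


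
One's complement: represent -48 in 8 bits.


Original: 00110000
Invert all bits:
  bit 0: 0 → 1
  bit 1: 0 → 1
  bit 2: 1 → 0
  bit 3: 1 → 0
  bit 4: 0 → 1
  bit 5: 0 → 1
  bit 6: 0 → 1
  bit 7: 0 → 1
= 11001111


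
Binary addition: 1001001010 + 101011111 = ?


Align and add column by column (LSB to MSB, carry propagating):
  01001001010
+ 00101011111
  -----------
  col 0: 0 + 1 + 0 (carry in) = 1 → bit 1, carry out 0
  col 1: 1 + 1 + 0 (carry in) = 2 → bit 0, carry out 1
  col 2: 0 + 1 + 1 (carry in) = 2 → bit 0, carry out 1
  col 3: 1 + 1 + 1 (carry in) = 3 → bit 1, carry out 1
  col 4: 0 + 1 + 1 (carry in) = 2 → bit 0, carry out 1
  col 5: 0 + 0 + 1 (carry in) = 1 → bit 1, carry out 0
  col 6: 1 + 1 + 0 (carry in) = 2 → bit 0, carry out 1
  col 7: 0 + 0 + 1 (carry in) = 1 → bit 1, carry out 0
  col 8: 0 + 1 + 0 (carry in) = 1 → bit 1, carry out 0
  col 9: 1 + 0 + 0 (carry in) = 1 → bit 1, carry out 0
  col 10: 0 + 0 + 0 (carry in) = 0 → bit 0, carry out 0
Reading bits MSB→LSB: 01110101001
Strip leading zeros: 1110101001
= 1110101001


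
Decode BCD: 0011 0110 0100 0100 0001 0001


Each 4-bit group → digit:
  0011 → 3
  0110 → 6
  0100 → 4
  0100 → 4
  0001 → 1
  0001 → 1
= 364411


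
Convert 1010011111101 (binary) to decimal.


Positional values:
Bit 0: 1 × 2^0 = 1
Bit 2: 1 × 2^2 = 4
Bit 3: 1 × 2^3 = 8
Bit 4: 1 × 2^4 = 16
Bit 5: 1 × 2^5 = 32
Bit 6: 1 × 2^6 = 64
Bit 7: 1 × 2^7 = 128
Bit 10: 1 × 2^10 = 1024
Bit 12: 1 × 2^12 = 4096
Sum = 1 + 4 + 8 + 16 + 32 + 64 + 128 + 1024 + 4096
= 5373


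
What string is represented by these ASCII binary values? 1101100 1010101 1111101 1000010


Codes (binary): 1101100 1010101 1111101 1000010
Per-code ASCII lookup:
  1101100 = 108  (range 97-122: lowercase, 108 - 97 = 11) → 'l'
  1010101 = 85  (range 65-90: uppercase, 85 - 65 = 20) → 'U'
  1111101 = 125  (special character) → '}'
  1000010 = 66  (range 65-90: uppercase, 66 - 65 = 1) → 'B'
= 'lU}B'


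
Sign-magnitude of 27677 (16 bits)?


Sign bit: 0 (positive)
Magnitude: 27677 = 110110000011101
= 0110110000011101


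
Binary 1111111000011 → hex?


Group into 4-bit nibbles: 0001111111000011
  0001 = 1
  1111 = F
  1100 = C
  0011 = 3
= 0x1FC3


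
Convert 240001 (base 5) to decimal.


Positional values (base 5):
  1 × 5^0 = 1 × 1 = 1
  0 × 5^1 = 0 × 5 = 0
  0 × 5^2 = 0 × 25 = 0
  0 × 5^3 = 0 × 125 = 0
  4 × 5^4 = 4 × 625 = 2500
  2 × 5^5 = 2 × 3125 = 6250
Sum = 1 + 0 + 0 + 0 + 2500 + 6250
= 8751


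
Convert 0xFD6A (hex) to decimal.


Positional values:
Position 0: A × 16^0 = 10 × 1 = 10
Position 1: 6 × 16^1 = 6 × 16 = 96
Position 2: D × 16^2 = 13 × 256 = 3328
Position 3: F × 16^3 = 15 × 4096 = 61440
Sum = 10 + 96 + 3328 + 61440
= 64874


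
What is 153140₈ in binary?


Each octal digit → 3 binary bits:
  1 = 001
  5 = 101
  3 = 011
  1 = 001
  4 = 100
  0 = 000
Concatenate: 001 101 011 001 100 000
= 001101011001100000


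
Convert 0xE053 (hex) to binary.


Each hex digit → 4 binary bits:
  E = 1110
  0 = 0000
  5 = 0101
  3 = 0011
Concatenate: 1110 0000 0101 0011
= 1110000001010011


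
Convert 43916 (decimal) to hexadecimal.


Divide by 16 repeatedly:
43916 ÷ 16 = 2744 remainder 12 (C)
2744 ÷ 16 = 171 remainder 8 (8)
171 ÷ 16 = 10 remainder 11 (B)
10 ÷ 16 = 0 remainder 10 (A)
Reading remainders bottom-up:
= 0xAB8C


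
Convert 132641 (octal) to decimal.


Positional values:
Position 0: 1 × 8^0 = 1
Position 1: 4 × 8^1 = 32
Position 2: 6 × 8^2 = 384
Position 3: 2 × 8^3 = 1024
Position 4: 3 × 8^4 = 12288
Position 5: 1 × 8^5 = 32768
Sum = 1 + 32 + 384 + 1024 + 12288 + 32768
= 46497


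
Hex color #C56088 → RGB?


Hex: #C56088
R = C5₁₆ = 197
G = 60₁₆ = 96
B = 88₁₆ = 136
= RGB(197, 96, 136)


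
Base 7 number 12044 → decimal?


Positional values (base 7):
  4 × 7^0 = 4 × 1 = 4
  4 × 7^1 = 4 × 7 = 28
  0 × 7^2 = 0 × 49 = 0
  2 × 7^3 = 2 × 343 = 686
  1 × 7^4 = 1 × 2401 = 2401
Sum = 4 + 28 + 0 + 686 + 2401
= 3119


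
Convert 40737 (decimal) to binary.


Divide by 2 repeatedly:
40737 ÷ 2 = 20368 remainder 1
20368 ÷ 2 = 10184 remainder 0
10184 ÷ 2 = 5092 remainder 0
5092 ÷ 2 = 2546 remainder 0
2546 ÷ 2 = 1273 remainder 0
1273 ÷ 2 = 636 remainder 1
636 ÷ 2 = 318 remainder 0
318 ÷ 2 = 159 remainder 0
159 ÷ 2 = 79 remainder 1
79 ÷ 2 = 39 remainder 1
39 ÷ 2 = 19 remainder 1
19 ÷ 2 = 9 remainder 1
9 ÷ 2 = 4 remainder 1
4 ÷ 2 = 2 remainder 0
2 ÷ 2 = 1 remainder 0
1 ÷ 2 = 0 remainder 1
Reading remainders bottom-up:
= 1001111100100001


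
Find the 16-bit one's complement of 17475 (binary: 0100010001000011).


Original: 0100010001000011
Invert all bits:
  bit 0: 0 → 1
  bit 1: 1 → 0
  bit 2: 0 → 1
  bit 3: 0 → 1
  bit 4: 0 → 1
  bit 5: 1 → 0
  bit 6: 0 → 1
  bit 7: 0 → 1
  bit 8: 0 → 1
  bit 9: 1 → 0
  bit 10: 0 → 1
  bit 11: 0 → 1
  bit 12: 0 → 1
  bit 13: 0 → 1
  bit 14: 1 → 0
  bit 15: 1 → 0
= 1011101110111100


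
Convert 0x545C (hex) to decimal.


Positional values:
Position 0: C × 16^0 = 12 × 1 = 12
Position 1: 5 × 16^1 = 5 × 16 = 80
Position 2: 4 × 16^2 = 4 × 256 = 1024
Position 3: 5 × 16^3 = 5 × 4096 = 20480
Sum = 12 + 80 + 1024 + 20480
= 21596


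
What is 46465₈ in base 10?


Positional values:
Position 0: 5 × 8^0 = 5
Position 1: 6 × 8^1 = 48
Position 2: 4 × 8^2 = 256
Position 3: 6 × 8^3 = 3072
Position 4: 4 × 8^4 = 16384
Sum = 5 + 48 + 256 + 3072 + 16384
= 19765


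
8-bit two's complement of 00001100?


Original: 00001100
Step 1 - Invert all bits: 11110011
Step 2 - Add 1: 11110011 + 1
= 11110100 (represents -12)


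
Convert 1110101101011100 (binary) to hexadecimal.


Group into 4-bit nibbles: 1110101101011100
  1110 = E
  1011 = B
  0101 = 5
  1100 = C
= 0xEB5C


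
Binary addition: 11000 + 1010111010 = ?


Align and add column by column (LSB to MSB, carry propagating):
  00000011000
+ 01010111010
  -----------
  col 0: 0 + 0 + 0 (carry in) = 0 → bit 0, carry out 0
  col 1: 0 + 1 + 0 (carry in) = 1 → bit 1, carry out 0
  col 2: 0 + 0 + 0 (carry in) = 0 → bit 0, carry out 0
  col 3: 1 + 1 + 0 (carry in) = 2 → bit 0, carry out 1
  col 4: 1 + 1 + 1 (carry in) = 3 → bit 1, carry out 1
  col 5: 0 + 1 + 1 (carry in) = 2 → bit 0, carry out 1
  col 6: 0 + 0 + 1 (carry in) = 1 → bit 1, carry out 0
  col 7: 0 + 1 + 0 (carry in) = 1 → bit 1, carry out 0
  col 8: 0 + 0 + 0 (carry in) = 0 → bit 0, carry out 0
  col 9: 0 + 1 + 0 (carry in) = 1 → bit 1, carry out 0
  col 10: 0 + 0 + 0 (carry in) = 0 → bit 0, carry out 0
Reading bits MSB→LSB: 01011010010
Strip leading zeros: 1011010010
= 1011010010


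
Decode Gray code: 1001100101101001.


Gray code: 1001100101101001
MSB stays the same: 1
Each subsequent bit = prev_binary XOR current_gray:
  B[1] = 1 XOR 0 = 1
  B[2] = 1 XOR 0 = 1
  B[3] = 1 XOR 1 = 0
  B[4] = 0 XOR 1 = 1
  B[5] = 1 XOR 0 = 1
  B[6] = 1 XOR 0 = 1
  B[7] = 1 XOR 1 = 0
  B[8] = 0 XOR 0 = 0
  B[9] = 0 XOR 1 = 1
  B[10] = 1 XOR 1 = 0
  B[11] = 0 XOR 0 = 0
  B[12] = 0 XOR 1 = 1
  B[13] = 1 XOR 0 = 1
  B[14] = 1 XOR 0 = 1
  B[15] = 1 XOR 1 = 0
= 1110111001001110 (61006 decimal)


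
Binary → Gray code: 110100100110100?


Binary: 110100100110100
Gray code: G = B XOR (B >> 1)
B >> 1 = 011010010011010
110100100110100 XOR 011010010011010:
  1 XOR 0 = 1
  1 XOR 1 = 0
  0 XOR 1 = 1
  1 XOR 0 = 1
  0 XOR 1 = 1
  0 XOR 0 = 0
  1 XOR 0 = 1
  0 XOR 1 = 1
  0 XOR 0 = 0
  1 XOR 0 = 1
  1 XOR 1 = 0
  0 XOR 1 = 1
  1 XOR 0 = 1
  0 XOR 1 = 1
  0 XOR 0 = 0
= 101110110101110


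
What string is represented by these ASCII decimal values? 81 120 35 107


Codes (decimal): 81 120 35 107
Per-code ASCII lookup:
  81  (range 65-90: uppercase, 81 - 65 = 16) → 'Q'
  120  (range 97-122: lowercase, 120 - 97 = 23) → 'x'
  35  (special character) → '#'
  107  (range 97-122: lowercase, 107 - 97 = 10) → 'k'
= 'Qx#k'


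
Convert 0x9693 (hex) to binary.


Each hex digit → 4 binary bits:
  9 = 1001
  6 = 0110
  9 = 1001
  3 = 0011
Concatenate: 1001 0110 1001 0011
= 1001011010010011


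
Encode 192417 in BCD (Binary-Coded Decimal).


Each digit → 4-bit binary:
  1 → 0001
  9 → 1001
  2 → 0010
  4 → 0100
  1 → 0001
  7 → 0111
= 0001 1001 0010 0100 0001 0111


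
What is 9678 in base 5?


Divide by 5 repeatedly:
9678 ÷ 5 = 1935 remainder 3
1935 ÷ 5 = 387 remainder 0
387 ÷ 5 = 77 remainder 2
77 ÷ 5 = 15 remainder 2
15 ÷ 5 = 3 remainder 0
3 ÷ 5 = 0 remainder 3
Reading remainders bottom-up:
= 302203


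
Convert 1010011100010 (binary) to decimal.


Positional values:
Bit 1: 1 × 2^1 = 2
Bit 5: 1 × 2^5 = 32
Bit 6: 1 × 2^6 = 64
Bit 7: 1 × 2^7 = 128
Bit 10: 1 × 2^10 = 1024
Bit 12: 1 × 2^12 = 4096
Sum = 2 + 32 + 64 + 128 + 1024 + 4096
= 5346


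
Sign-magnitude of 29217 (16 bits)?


Sign bit: 0 (positive)
Magnitude: 29217 = 111001000100001
= 0111001000100001


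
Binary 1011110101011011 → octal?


Group into 3-bit groups: 001011110101011011
  001 = 1
  011 = 3
  110 = 6
  101 = 5
  011 = 3
  011 = 3
= 0o136533


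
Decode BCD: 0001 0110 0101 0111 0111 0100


Each 4-bit group → digit:
  0001 → 1
  0110 → 6
  0101 → 5
  0111 → 7
  0111 → 7
  0100 → 4
= 165774


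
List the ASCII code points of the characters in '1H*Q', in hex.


String: '1H*Q'  (4 characters)
Per-character ASCII lookup:
  '1': digits start at 48: '1' = 48 + 1 = 49 → 0x31
  'H': uppercase starts at 65: 'H' = 65 + 7 = 72 → 0x48
  '*': special character: '*' = 42 → 0x2A
  'Q': uppercase starts at 65: 'Q' = 65 + 16 = 81 → 0x51
= 0x31 0x48 0x2A 0x51


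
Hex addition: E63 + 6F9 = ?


Align and add column by column (LSB to MSB, each column mod 16 with carry):
  0E63
+ 06F9
  ----
  col 0: 3(3) + 9(9) + 0 (carry in) = 12 → C(12), carry out 0
  col 1: 6(6) + F(15) + 0 (carry in) = 21 → 5(5), carry out 1
  col 2: E(14) + 6(6) + 1 (carry in) = 21 → 5(5), carry out 1
  col 3: 0(0) + 0(0) + 1 (carry in) = 1 → 1(1), carry out 0
Reading digits MSB→LSB: 155C
Strip leading zeros: 155C
= 0x155C


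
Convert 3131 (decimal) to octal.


Divide by 8 repeatedly:
3131 ÷ 8 = 391 remainder 3
391 ÷ 8 = 48 remainder 7
48 ÷ 8 = 6 remainder 0
6 ÷ 8 = 0 remainder 6
Reading remainders bottom-up:
= 0o6073


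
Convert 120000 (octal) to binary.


Each octal digit → 3 binary bits:
  1 = 001
  2 = 010
  0 = 000
  0 = 000
  0 = 000
  0 = 000
Concatenate: 001 010 000 000 000 000
= 001010000000000000


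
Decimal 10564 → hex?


Divide by 16 repeatedly:
10564 ÷ 16 = 660 remainder 4 (4)
660 ÷ 16 = 41 remainder 4 (4)
41 ÷ 16 = 2 remainder 9 (9)
2 ÷ 16 = 0 remainder 2 (2)
Reading remainders bottom-up:
= 0x2944


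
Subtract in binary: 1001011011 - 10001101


Align and subtract column by column (LSB to MSB, borrowing when needed):
  1001011011
- 0010001101
  ----------
  col 0: (1 - 0 borrow-in) - 1 → 1 - 1 = 0, borrow out 0
  col 1: (1 - 0 borrow-in) - 0 → 1 - 0 = 1, borrow out 0
  col 2: (0 - 0 borrow-in) - 1 → borrow from next column: (0+2) - 1 = 1, borrow out 1
  col 3: (1 - 1 borrow-in) - 1 → borrow from next column: (0+2) - 1 = 1, borrow out 1
  col 4: (1 - 1 borrow-in) - 0 → 0 - 0 = 0, borrow out 0
  col 5: (0 - 0 borrow-in) - 0 → 0 - 0 = 0, borrow out 0
  col 6: (1 - 0 borrow-in) - 0 → 1 - 0 = 1, borrow out 0
  col 7: (0 - 0 borrow-in) - 1 → borrow from next column: (0+2) - 1 = 1, borrow out 1
  col 8: (0 - 1 borrow-in) - 0 → borrow from next column: (-1+2) - 0 = 1, borrow out 1
  col 9: (1 - 1 borrow-in) - 0 → 0 - 0 = 0, borrow out 0
Reading bits MSB→LSB: 0111001110
Strip leading zeros: 111001110
= 111001110


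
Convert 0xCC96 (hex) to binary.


Each hex digit → 4 binary bits:
  C = 1100
  C = 1100
  9 = 1001
  6 = 0110
Concatenate: 1100 1100 1001 0110
= 1100110010010110


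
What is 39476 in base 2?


Divide by 2 repeatedly:
39476 ÷ 2 = 19738 remainder 0
19738 ÷ 2 = 9869 remainder 0
9869 ÷ 2 = 4934 remainder 1
4934 ÷ 2 = 2467 remainder 0
2467 ÷ 2 = 1233 remainder 1
1233 ÷ 2 = 616 remainder 1
616 ÷ 2 = 308 remainder 0
308 ÷ 2 = 154 remainder 0
154 ÷ 2 = 77 remainder 0
77 ÷ 2 = 38 remainder 1
38 ÷ 2 = 19 remainder 0
19 ÷ 2 = 9 remainder 1
9 ÷ 2 = 4 remainder 1
4 ÷ 2 = 2 remainder 0
2 ÷ 2 = 1 remainder 0
1 ÷ 2 = 0 remainder 1
Reading remainders bottom-up:
= 1001101000110100


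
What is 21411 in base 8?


Divide by 8 repeatedly:
21411 ÷ 8 = 2676 remainder 3
2676 ÷ 8 = 334 remainder 4
334 ÷ 8 = 41 remainder 6
41 ÷ 8 = 5 remainder 1
5 ÷ 8 = 0 remainder 5
Reading remainders bottom-up:
= 0o51643


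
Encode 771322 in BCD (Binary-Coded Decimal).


Each digit → 4-bit binary:
  7 → 0111
  7 → 0111
  1 → 0001
  3 → 0011
  2 → 0010
  2 → 0010
= 0111 0111 0001 0011 0010 0010


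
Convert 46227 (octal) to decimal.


Positional values:
Position 0: 7 × 8^0 = 7
Position 1: 2 × 8^1 = 16
Position 2: 2 × 8^2 = 128
Position 3: 6 × 8^3 = 3072
Position 4: 4 × 8^4 = 16384
Sum = 7 + 16 + 128 + 3072 + 16384
= 19607


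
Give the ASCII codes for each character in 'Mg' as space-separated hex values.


String: 'Mg'  (2 characters)
Per-character ASCII lookup:
  'M': uppercase starts at 65: 'M' = 65 + 12 = 77 → 0x4D
  'g': lowercase starts at 97: 'g' = 97 + 6 = 103 → 0x67
= 0x4D 0x67


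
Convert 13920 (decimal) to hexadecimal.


Divide by 16 repeatedly:
13920 ÷ 16 = 870 remainder 0 (0)
870 ÷ 16 = 54 remainder 6 (6)
54 ÷ 16 = 3 remainder 6 (6)
3 ÷ 16 = 0 remainder 3 (3)
Reading remainders bottom-up:
= 0x3660


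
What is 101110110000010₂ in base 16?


Group into 4-bit nibbles: 0101110110000010
  0101 = 5
  1101 = D
  1000 = 8
  0010 = 2
= 0x5D82


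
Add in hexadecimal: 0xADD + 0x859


Align and add column by column (LSB to MSB, each column mod 16 with carry):
  0ADD
+ 0859
  ----
  col 0: D(13) + 9(9) + 0 (carry in) = 22 → 6(6), carry out 1
  col 1: D(13) + 5(5) + 1 (carry in) = 19 → 3(3), carry out 1
  col 2: A(10) + 8(8) + 1 (carry in) = 19 → 3(3), carry out 1
  col 3: 0(0) + 0(0) + 1 (carry in) = 1 → 1(1), carry out 0
Reading digits MSB→LSB: 1336
Strip leading zeros: 1336
= 0x1336


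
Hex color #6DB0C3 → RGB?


Hex: #6DB0C3
R = 6D₁₆ = 109
G = B0₁₆ = 176
B = C3₁₆ = 195
= RGB(109, 176, 195)


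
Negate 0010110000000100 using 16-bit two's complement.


Original: 0010110000000100
Step 1 - Invert all bits: 1101001111111011
Step 2 - Add 1: 1101001111111011 + 1
= 1101001111111100 (represents -11268)


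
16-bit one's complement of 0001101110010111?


Original: 0001101110010111
Invert all bits:
  bit 0: 0 → 1
  bit 1: 0 → 1
  bit 2: 0 → 1
  bit 3: 1 → 0
  bit 4: 1 → 0
  bit 5: 0 → 1
  bit 6: 1 → 0
  bit 7: 1 → 0
  bit 8: 1 → 0
  bit 9: 0 → 1
  bit 10: 0 → 1
  bit 11: 1 → 0
  bit 12: 0 → 1
  bit 13: 1 → 0
  bit 14: 1 → 0
  bit 15: 1 → 0
= 1110010001101000


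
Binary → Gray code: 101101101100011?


Binary: 101101101100011
Gray code: G = B XOR (B >> 1)
B >> 1 = 010110110110001
101101101100011 XOR 010110110110001:
  1 XOR 0 = 1
  0 XOR 1 = 1
  1 XOR 0 = 1
  1 XOR 1 = 0
  0 XOR 1 = 1
  1 XOR 0 = 1
  1 XOR 1 = 0
  0 XOR 1 = 1
  1 XOR 0 = 1
  1 XOR 1 = 0
  0 XOR 1 = 1
  0 XOR 0 = 0
  0 XOR 0 = 0
  1 XOR 0 = 1
  1 XOR 1 = 0
= 111011011010010


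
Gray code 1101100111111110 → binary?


Gray code: 1101100111111110
MSB stays the same: 1
Each subsequent bit = prev_binary XOR current_gray:
  B[1] = 1 XOR 1 = 0
  B[2] = 0 XOR 0 = 0
  B[3] = 0 XOR 1 = 1
  B[4] = 1 XOR 1 = 0
  B[5] = 0 XOR 0 = 0
  B[6] = 0 XOR 0 = 0
  B[7] = 0 XOR 1 = 1
  B[8] = 1 XOR 1 = 0
  B[9] = 0 XOR 1 = 1
  B[10] = 1 XOR 1 = 0
  B[11] = 0 XOR 1 = 1
  B[12] = 1 XOR 1 = 0
  B[13] = 0 XOR 1 = 1
  B[14] = 1 XOR 1 = 0
  B[15] = 0 XOR 0 = 0
= 1001000101010100 (37204 decimal)


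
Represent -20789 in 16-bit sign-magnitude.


Sign bit: 1 (negative)
Magnitude: 20789 = 101000100110101
= 1101000100110101


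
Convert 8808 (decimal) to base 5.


Divide by 5 repeatedly:
8808 ÷ 5 = 1761 remainder 3
1761 ÷ 5 = 352 remainder 1
352 ÷ 5 = 70 remainder 2
70 ÷ 5 = 14 remainder 0
14 ÷ 5 = 2 remainder 4
2 ÷ 5 = 0 remainder 2
Reading remainders bottom-up:
= 240213


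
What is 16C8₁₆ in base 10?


Positional values:
Position 0: 8 × 16^0 = 8 × 1 = 8
Position 1: C × 16^1 = 12 × 16 = 192
Position 2: 6 × 16^2 = 6 × 256 = 1536
Position 3: 1 × 16^3 = 1 × 4096 = 4096
Sum = 8 + 192 + 1536 + 4096
= 5832


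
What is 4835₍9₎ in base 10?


Positional values (base 9):
  5 × 9^0 = 5 × 1 = 5
  3 × 9^1 = 3 × 9 = 27
  8 × 9^2 = 8 × 81 = 648
  4 × 9^3 = 4 × 729 = 2916
Sum = 5 + 27 + 648 + 2916
= 3596


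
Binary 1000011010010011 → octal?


Group into 3-bit groups: 001000011010010011
  001 = 1
  000 = 0
  011 = 3
  010 = 2
  010 = 2
  011 = 3
= 0o103223


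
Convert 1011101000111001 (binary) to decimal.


Positional values:
Bit 0: 1 × 2^0 = 1
Bit 3: 1 × 2^3 = 8
Bit 4: 1 × 2^4 = 16
Bit 5: 1 × 2^5 = 32
Bit 9: 1 × 2^9 = 512
Bit 11: 1 × 2^11 = 2048
Bit 12: 1 × 2^12 = 4096
Bit 13: 1 × 2^13 = 8192
Bit 15: 1 × 2^15 = 32768
Sum = 1 + 8 + 16 + 32 + 512 + 2048 + 4096 + 8192 + 32768
= 47673


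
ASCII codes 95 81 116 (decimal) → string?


Codes (decimal): 95 81 116
Per-code ASCII lookup:
  95  (special character) → '_'
  81  (range 65-90: uppercase, 81 - 65 = 16) → 'Q'
  116  (range 97-122: lowercase, 116 - 97 = 19) → 't'
= '_Qt'


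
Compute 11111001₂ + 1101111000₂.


Align and add column by column (LSB to MSB, carry propagating):
  00011111001
+ 01101111000
  -----------
  col 0: 1 + 0 + 0 (carry in) = 1 → bit 1, carry out 0
  col 1: 0 + 0 + 0 (carry in) = 0 → bit 0, carry out 0
  col 2: 0 + 0 + 0 (carry in) = 0 → bit 0, carry out 0
  col 3: 1 + 1 + 0 (carry in) = 2 → bit 0, carry out 1
  col 4: 1 + 1 + 1 (carry in) = 3 → bit 1, carry out 1
  col 5: 1 + 1 + 1 (carry in) = 3 → bit 1, carry out 1
  col 6: 1 + 1 + 1 (carry in) = 3 → bit 1, carry out 1
  col 7: 1 + 0 + 1 (carry in) = 2 → bit 0, carry out 1
  col 8: 0 + 1 + 1 (carry in) = 2 → bit 0, carry out 1
  col 9: 0 + 1 + 1 (carry in) = 2 → bit 0, carry out 1
  col 10: 0 + 0 + 1 (carry in) = 1 → bit 1, carry out 0
Reading bits MSB→LSB: 10001110001
Strip leading zeros: 10001110001
= 10001110001


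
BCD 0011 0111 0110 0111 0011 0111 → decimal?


Each 4-bit group → digit:
  0011 → 3
  0111 → 7
  0110 → 6
  0111 → 7
  0011 → 3
  0111 → 7
= 376737


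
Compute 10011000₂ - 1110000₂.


Align and subtract column by column (LSB to MSB, borrowing when needed):
  10011000
- 01110000
  --------
  col 0: (0 - 0 borrow-in) - 0 → 0 - 0 = 0, borrow out 0
  col 1: (0 - 0 borrow-in) - 0 → 0 - 0 = 0, borrow out 0
  col 2: (0 - 0 borrow-in) - 0 → 0 - 0 = 0, borrow out 0
  col 3: (1 - 0 borrow-in) - 0 → 1 - 0 = 1, borrow out 0
  col 4: (1 - 0 borrow-in) - 1 → 1 - 1 = 0, borrow out 0
  col 5: (0 - 0 borrow-in) - 1 → borrow from next column: (0+2) - 1 = 1, borrow out 1
  col 6: (0 - 1 borrow-in) - 1 → borrow from next column: (-1+2) - 1 = 0, borrow out 1
  col 7: (1 - 1 borrow-in) - 0 → 0 - 0 = 0, borrow out 0
Reading bits MSB→LSB: 00101000
Strip leading zeros: 101000
= 101000


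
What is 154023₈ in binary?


Each octal digit → 3 binary bits:
  1 = 001
  5 = 101
  4 = 100
  0 = 000
  2 = 010
  3 = 011
Concatenate: 001 101 100 000 010 011
= 001101100000010011


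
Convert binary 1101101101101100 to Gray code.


Binary: 1101101101101100
Gray code: G = B XOR (B >> 1)
B >> 1 = 0110110110110110
1101101101101100 XOR 0110110110110110:
  1 XOR 0 = 1
  1 XOR 1 = 0
  0 XOR 1 = 1
  1 XOR 0 = 1
  1 XOR 1 = 0
  0 XOR 1 = 1
  1 XOR 0 = 1
  1 XOR 1 = 0
  0 XOR 1 = 1
  1 XOR 0 = 1
  1 XOR 1 = 0
  0 XOR 1 = 1
  1 XOR 0 = 1
  1 XOR 1 = 0
  0 XOR 1 = 1
  0 XOR 0 = 0
= 1011011011011010


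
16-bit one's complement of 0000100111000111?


Original: 0000100111000111
Invert all bits:
  bit 0: 0 → 1
  bit 1: 0 → 1
  bit 2: 0 → 1
  bit 3: 0 → 1
  bit 4: 1 → 0
  bit 5: 0 → 1
  bit 6: 0 → 1
  bit 7: 1 → 0
  bit 8: 1 → 0
  bit 9: 1 → 0
  bit 10: 0 → 1
  bit 11: 0 → 1
  bit 12: 0 → 1
  bit 13: 1 → 0
  bit 14: 1 → 0
  bit 15: 1 → 0
= 1111011000111000


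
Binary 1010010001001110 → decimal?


Positional values:
Bit 1: 1 × 2^1 = 2
Bit 2: 1 × 2^2 = 4
Bit 3: 1 × 2^3 = 8
Bit 6: 1 × 2^6 = 64
Bit 10: 1 × 2^10 = 1024
Bit 13: 1 × 2^13 = 8192
Bit 15: 1 × 2^15 = 32768
Sum = 2 + 4 + 8 + 64 + 1024 + 8192 + 32768
= 42062


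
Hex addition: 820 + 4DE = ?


Align and add column by column (LSB to MSB, each column mod 16 with carry):
  0820
+ 04DE
  ----
  col 0: 0(0) + E(14) + 0 (carry in) = 14 → E(14), carry out 0
  col 1: 2(2) + D(13) + 0 (carry in) = 15 → F(15), carry out 0
  col 2: 8(8) + 4(4) + 0 (carry in) = 12 → C(12), carry out 0
  col 3: 0(0) + 0(0) + 0 (carry in) = 0 → 0(0), carry out 0
Reading digits MSB→LSB: 0CFE
Strip leading zeros: CFE
= 0xCFE


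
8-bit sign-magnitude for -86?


Sign bit: 1 (negative)
Magnitude: 86 = 1010110
= 11010110


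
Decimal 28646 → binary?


Divide by 2 repeatedly:
28646 ÷ 2 = 14323 remainder 0
14323 ÷ 2 = 7161 remainder 1
7161 ÷ 2 = 3580 remainder 1
3580 ÷ 2 = 1790 remainder 0
1790 ÷ 2 = 895 remainder 0
895 ÷ 2 = 447 remainder 1
447 ÷ 2 = 223 remainder 1
223 ÷ 2 = 111 remainder 1
111 ÷ 2 = 55 remainder 1
55 ÷ 2 = 27 remainder 1
27 ÷ 2 = 13 remainder 1
13 ÷ 2 = 6 remainder 1
6 ÷ 2 = 3 remainder 0
3 ÷ 2 = 1 remainder 1
1 ÷ 2 = 0 remainder 1
Reading remainders bottom-up:
= 110111111100110


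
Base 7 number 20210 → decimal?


Positional values (base 7):
  0 × 7^0 = 0 × 1 = 0
  1 × 7^1 = 1 × 7 = 7
  2 × 7^2 = 2 × 49 = 98
  0 × 7^3 = 0 × 343 = 0
  2 × 7^4 = 2 × 2401 = 4802
Sum = 0 + 7 + 98 + 0 + 4802
= 4907


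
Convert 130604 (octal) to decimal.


Positional values:
Position 0: 4 × 8^0 = 4
Position 1: 0 × 8^1 = 0
Position 2: 6 × 8^2 = 384
Position 3: 0 × 8^3 = 0
Position 4: 3 × 8^4 = 12288
Position 5: 1 × 8^5 = 32768
Sum = 4 + 0 + 384 + 0 + 12288 + 32768
= 45444


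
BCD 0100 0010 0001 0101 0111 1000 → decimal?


Each 4-bit group → digit:
  0100 → 4
  0010 → 2
  0001 → 1
  0101 → 5
  0111 → 7
  1000 → 8
= 421578


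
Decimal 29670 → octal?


Divide by 8 repeatedly:
29670 ÷ 8 = 3708 remainder 6
3708 ÷ 8 = 463 remainder 4
463 ÷ 8 = 57 remainder 7
57 ÷ 8 = 7 remainder 1
7 ÷ 8 = 0 remainder 7
Reading remainders bottom-up:
= 0o71746


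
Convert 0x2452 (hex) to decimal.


Positional values:
Position 0: 2 × 16^0 = 2 × 1 = 2
Position 1: 5 × 16^1 = 5 × 16 = 80
Position 2: 4 × 16^2 = 4 × 256 = 1024
Position 3: 2 × 16^3 = 2 × 4096 = 8192
Sum = 2 + 80 + 1024 + 8192
= 9298


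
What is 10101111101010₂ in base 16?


Group into 4-bit nibbles: 0010101111101010
  0010 = 2
  1011 = B
  1110 = E
  1010 = A
= 0x2BEA


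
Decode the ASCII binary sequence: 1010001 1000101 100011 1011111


Codes (binary): 1010001 1000101 100011 1011111
Per-code ASCII lookup:
  1010001 = 81  (range 65-90: uppercase, 81 - 65 = 16) → 'Q'
  1000101 = 69  (range 65-90: uppercase, 69 - 65 = 4) → 'E'
  100011 = 35  (special character) → '#'
  1011111 = 95  (special character) → '_'
= 'QE#_'


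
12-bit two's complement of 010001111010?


Original: 010001111010
Step 1 - Invert all bits: 101110000101
Step 2 - Add 1: 101110000101 + 1
= 101110000110 (represents -1146)


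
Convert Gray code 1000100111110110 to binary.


Gray code: 1000100111110110
MSB stays the same: 1
Each subsequent bit = prev_binary XOR current_gray:
  B[1] = 1 XOR 0 = 1
  B[2] = 1 XOR 0 = 1
  B[3] = 1 XOR 0 = 1
  B[4] = 1 XOR 1 = 0
  B[5] = 0 XOR 0 = 0
  B[6] = 0 XOR 0 = 0
  B[7] = 0 XOR 1 = 1
  B[8] = 1 XOR 1 = 0
  B[9] = 0 XOR 1 = 1
  B[10] = 1 XOR 1 = 0
  B[11] = 0 XOR 1 = 1
  B[12] = 1 XOR 0 = 1
  B[13] = 1 XOR 1 = 0
  B[14] = 0 XOR 1 = 1
  B[15] = 1 XOR 0 = 1
= 1111000101011011 (61787 decimal)


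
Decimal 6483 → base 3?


Divide by 3 repeatedly:
6483 ÷ 3 = 2161 remainder 0
2161 ÷ 3 = 720 remainder 1
720 ÷ 3 = 240 remainder 0
240 ÷ 3 = 80 remainder 0
80 ÷ 3 = 26 remainder 2
26 ÷ 3 = 8 remainder 2
8 ÷ 3 = 2 remainder 2
2 ÷ 3 = 0 remainder 2
Reading remainders bottom-up:
= 22220010


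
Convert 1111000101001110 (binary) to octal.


Group into 3-bit groups: 001111000101001110
  001 = 1
  111 = 7
  000 = 0
  101 = 5
  001 = 1
  110 = 6
= 0o170516


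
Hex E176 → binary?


Each hex digit → 4 binary bits:
  E = 1110
  1 = 0001
  7 = 0111
  6 = 0110
Concatenate: 1110 0001 0111 0110
= 1110000101110110


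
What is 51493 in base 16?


Divide by 16 repeatedly:
51493 ÷ 16 = 3218 remainder 5 (5)
3218 ÷ 16 = 201 remainder 2 (2)
201 ÷ 16 = 12 remainder 9 (9)
12 ÷ 16 = 0 remainder 12 (C)
Reading remainders bottom-up:
= 0xC925


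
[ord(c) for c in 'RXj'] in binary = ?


String: 'RXj'  (3 characters)
Per-character ASCII lookup:
  'R': uppercase starts at 65: 'R' = 65 + 17 = 82 → 1010010
  'X': uppercase starts at 65: 'X' = 65 + 23 = 88 → 1011000
  'j': lowercase starts at 97: 'j' = 97 + 9 = 106 → 1101010
= 1010010 1011000 1101010


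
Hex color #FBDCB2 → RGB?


Hex: #FBDCB2
R = FB₁₆ = 251
G = DC₁₆ = 220
B = B2₁₆ = 178
= RGB(251, 220, 178)


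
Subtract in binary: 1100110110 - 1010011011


Align and subtract column by column (LSB to MSB, borrowing when needed):
  1100110110
- 1010011011
  ----------
  col 0: (0 - 0 borrow-in) - 1 → borrow from next column: (0+2) - 1 = 1, borrow out 1
  col 1: (1 - 1 borrow-in) - 1 → borrow from next column: (0+2) - 1 = 1, borrow out 1
  col 2: (1 - 1 borrow-in) - 0 → 0 - 0 = 0, borrow out 0
  col 3: (0 - 0 borrow-in) - 1 → borrow from next column: (0+2) - 1 = 1, borrow out 1
  col 4: (1 - 1 borrow-in) - 1 → borrow from next column: (0+2) - 1 = 1, borrow out 1
  col 5: (1 - 1 borrow-in) - 0 → 0 - 0 = 0, borrow out 0
  col 6: (0 - 0 borrow-in) - 0 → 0 - 0 = 0, borrow out 0
  col 7: (0 - 0 borrow-in) - 1 → borrow from next column: (0+2) - 1 = 1, borrow out 1
  col 8: (1 - 1 borrow-in) - 0 → 0 - 0 = 0, borrow out 0
  col 9: (1 - 0 borrow-in) - 1 → 1 - 1 = 0, borrow out 0
Reading bits MSB→LSB: 0010011011
Strip leading zeros: 10011011
= 10011011


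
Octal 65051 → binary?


Each octal digit → 3 binary bits:
  6 = 110
  5 = 101
  0 = 000
  5 = 101
  1 = 001
Concatenate: 110 101 000 101 001
= 110101000101001


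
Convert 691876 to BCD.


Each digit → 4-bit binary:
  6 → 0110
  9 → 1001
  1 → 0001
  8 → 1000
  7 → 0111
  6 → 0110
= 0110 1001 0001 1000 0111 0110


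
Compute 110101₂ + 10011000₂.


Align and add column by column (LSB to MSB, carry propagating):
  000110101
+ 010011000
  ---------
  col 0: 1 + 0 + 0 (carry in) = 1 → bit 1, carry out 0
  col 1: 0 + 0 + 0 (carry in) = 0 → bit 0, carry out 0
  col 2: 1 + 0 + 0 (carry in) = 1 → bit 1, carry out 0
  col 3: 0 + 1 + 0 (carry in) = 1 → bit 1, carry out 0
  col 4: 1 + 1 + 0 (carry in) = 2 → bit 0, carry out 1
  col 5: 1 + 0 + 1 (carry in) = 2 → bit 0, carry out 1
  col 6: 0 + 0 + 1 (carry in) = 1 → bit 1, carry out 0
  col 7: 0 + 1 + 0 (carry in) = 1 → bit 1, carry out 0
  col 8: 0 + 0 + 0 (carry in) = 0 → bit 0, carry out 0
Reading bits MSB→LSB: 011001101
Strip leading zeros: 11001101
= 11001101


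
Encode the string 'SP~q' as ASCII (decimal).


String: 'SP~q'  (4 characters)
Per-character ASCII lookup:
  'S': uppercase starts at 65: 'S' = 65 + 18 = 83
  'P': uppercase starts at 65: 'P' = 65 + 15 = 80
  '~': special character: '~' = 126
  'q': lowercase starts at 97: 'q' = 97 + 16 = 113
= 83 80 126 113


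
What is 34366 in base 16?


Divide by 16 repeatedly:
34366 ÷ 16 = 2147 remainder 14 (E)
2147 ÷ 16 = 134 remainder 3 (3)
134 ÷ 16 = 8 remainder 6 (6)
8 ÷ 16 = 0 remainder 8 (8)
Reading remainders bottom-up:
= 0x863E


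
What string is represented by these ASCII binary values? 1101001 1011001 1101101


Codes (binary): 1101001 1011001 1101101
Per-code ASCII lookup:
  1101001 = 105  (range 97-122: lowercase, 105 - 97 = 8) → 'i'
  1011001 = 89  (range 65-90: uppercase, 89 - 65 = 24) → 'Y'
  1101101 = 109  (range 97-122: lowercase, 109 - 97 = 12) → 'm'
= 'iYm'


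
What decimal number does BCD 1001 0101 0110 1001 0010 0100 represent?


Each 4-bit group → digit:
  1001 → 9
  0101 → 5
  0110 → 6
  1001 → 9
  0010 → 2
  0100 → 4
= 956924


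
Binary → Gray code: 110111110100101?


Binary: 110111110100101
Gray code: G = B XOR (B >> 1)
B >> 1 = 011011111010010
110111110100101 XOR 011011111010010:
  1 XOR 0 = 1
  1 XOR 1 = 0
  0 XOR 1 = 1
  1 XOR 0 = 1
  1 XOR 1 = 0
  1 XOR 1 = 0
  1 XOR 1 = 0
  1 XOR 1 = 0
  0 XOR 1 = 1
  1 XOR 0 = 1
  0 XOR 1 = 1
  0 XOR 0 = 0
  1 XOR 0 = 1
  0 XOR 1 = 1
  1 XOR 0 = 1
= 101100001110111


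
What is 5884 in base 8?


Divide by 8 repeatedly:
5884 ÷ 8 = 735 remainder 4
735 ÷ 8 = 91 remainder 7
91 ÷ 8 = 11 remainder 3
11 ÷ 8 = 1 remainder 3
1 ÷ 8 = 0 remainder 1
Reading remainders bottom-up:
= 0o13374


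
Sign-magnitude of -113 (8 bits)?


Sign bit: 1 (negative)
Magnitude: 113 = 1110001
= 11110001


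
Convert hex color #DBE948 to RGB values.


Hex: #DBE948
R = DB₁₆ = 219
G = E9₁₆ = 233
B = 48₁₆ = 72
= RGB(219, 233, 72)


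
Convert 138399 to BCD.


Each digit → 4-bit binary:
  1 → 0001
  3 → 0011
  8 → 1000
  3 → 0011
  9 → 1001
  9 → 1001
= 0001 0011 1000 0011 1001 1001


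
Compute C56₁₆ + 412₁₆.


Align and add column by column (LSB to MSB, each column mod 16 with carry):
  0C56
+ 0412
  ----
  col 0: 6(6) + 2(2) + 0 (carry in) = 8 → 8(8), carry out 0
  col 1: 5(5) + 1(1) + 0 (carry in) = 6 → 6(6), carry out 0
  col 2: C(12) + 4(4) + 0 (carry in) = 16 → 0(0), carry out 1
  col 3: 0(0) + 0(0) + 1 (carry in) = 1 → 1(1), carry out 0
Reading digits MSB→LSB: 1068
Strip leading zeros: 1068
= 0x1068


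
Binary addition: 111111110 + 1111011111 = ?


Align and add column by column (LSB to MSB, carry propagating):
  00111111110
+ 01111011111
  -----------
  col 0: 0 + 1 + 0 (carry in) = 1 → bit 1, carry out 0
  col 1: 1 + 1 + 0 (carry in) = 2 → bit 0, carry out 1
  col 2: 1 + 1 + 1 (carry in) = 3 → bit 1, carry out 1
  col 3: 1 + 1 + 1 (carry in) = 3 → bit 1, carry out 1
  col 4: 1 + 1 + 1 (carry in) = 3 → bit 1, carry out 1
  col 5: 1 + 0 + 1 (carry in) = 2 → bit 0, carry out 1
  col 6: 1 + 1 + 1 (carry in) = 3 → bit 1, carry out 1
  col 7: 1 + 1 + 1 (carry in) = 3 → bit 1, carry out 1
  col 8: 1 + 1 + 1 (carry in) = 3 → bit 1, carry out 1
  col 9: 0 + 1 + 1 (carry in) = 2 → bit 0, carry out 1
  col 10: 0 + 0 + 1 (carry in) = 1 → bit 1, carry out 0
Reading bits MSB→LSB: 10111011101
Strip leading zeros: 10111011101
= 10111011101


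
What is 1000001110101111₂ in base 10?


Positional values:
Bit 0: 1 × 2^0 = 1
Bit 1: 1 × 2^1 = 2
Bit 2: 1 × 2^2 = 4
Bit 3: 1 × 2^3 = 8
Bit 5: 1 × 2^5 = 32
Bit 7: 1 × 2^7 = 128
Bit 8: 1 × 2^8 = 256
Bit 9: 1 × 2^9 = 512
Bit 15: 1 × 2^15 = 32768
Sum = 1 + 2 + 4 + 8 + 32 + 128 + 256 + 512 + 32768
= 33711


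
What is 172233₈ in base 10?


Positional values:
Position 0: 3 × 8^0 = 3
Position 1: 3 × 8^1 = 24
Position 2: 2 × 8^2 = 128
Position 3: 2 × 8^3 = 1024
Position 4: 7 × 8^4 = 28672
Position 5: 1 × 8^5 = 32768
Sum = 3 + 24 + 128 + 1024 + 28672 + 32768
= 62619


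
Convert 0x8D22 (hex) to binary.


Each hex digit → 4 binary bits:
  8 = 1000
  D = 1101
  2 = 0010
  2 = 0010
Concatenate: 1000 1101 0010 0010
= 1000110100100010


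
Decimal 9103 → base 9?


Divide by 9 repeatedly:
9103 ÷ 9 = 1011 remainder 4
1011 ÷ 9 = 112 remainder 3
112 ÷ 9 = 12 remainder 4
12 ÷ 9 = 1 remainder 3
1 ÷ 9 = 0 remainder 1
Reading remainders bottom-up:
= 13434


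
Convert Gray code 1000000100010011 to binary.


Gray code: 1000000100010011
MSB stays the same: 1
Each subsequent bit = prev_binary XOR current_gray:
  B[1] = 1 XOR 0 = 1
  B[2] = 1 XOR 0 = 1
  B[3] = 1 XOR 0 = 1
  B[4] = 1 XOR 0 = 1
  B[5] = 1 XOR 0 = 1
  B[6] = 1 XOR 0 = 1
  B[7] = 1 XOR 1 = 0
  B[8] = 0 XOR 0 = 0
  B[9] = 0 XOR 0 = 0
  B[10] = 0 XOR 0 = 0
  B[11] = 0 XOR 1 = 1
  B[12] = 1 XOR 0 = 1
  B[13] = 1 XOR 0 = 1
  B[14] = 1 XOR 1 = 0
  B[15] = 0 XOR 1 = 1
= 1111111000011101 (65053 decimal)


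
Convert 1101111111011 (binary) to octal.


Group into 3-bit groups: 001101111111011
  001 = 1
  101 = 5
  111 = 7
  111 = 7
  011 = 3
= 0o15773


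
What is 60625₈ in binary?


Each octal digit → 3 binary bits:
  6 = 110
  0 = 000
  6 = 110
  2 = 010
  5 = 101
Concatenate: 110 000 110 010 101
= 110000110010101


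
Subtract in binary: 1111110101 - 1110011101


Align and subtract column by column (LSB to MSB, borrowing when needed):
  1111110101
- 1110011101
  ----------
  col 0: (1 - 0 borrow-in) - 1 → 1 - 1 = 0, borrow out 0
  col 1: (0 - 0 borrow-in) - 0 → 0 - 0 = 0, borrow out 0
  col 2: (1 - 0 borrow-in) - 1 → 1 - 1 = 0, borrow out 0
  col 3: (0 - 0 borrow-in) - 1 → borrow from next column: (0+2) - 1 = 1, borrow out 1
  col 4: (1 - 1 borrow-in) - 1 → borrow from next column: (0+2) - 1 = 1, borrow out 1
  col 5: (1 - 1 borrow-in) - 0 → 0 - 0 = 0, borrow out 0
  col 6: (1 - 0 borrow-in) - 0 → 1 - 0 = 1, borrow out 0
  col 7: (1 - 0 borrow-in) - 1 → 1 - 1 = 0, borrow out 0
  col 8: (1 - 0 borrow-in) - 1 → 1 - 1 = 0, borrow out 0
  col 9: (1 - 0 borrow-in) - 1 → 1 - 1 = 0, borrow out 0
Reading bits MSB→LSB: 0001011000
Strip leading zeros: 1011000
= 1011000


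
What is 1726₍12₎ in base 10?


Positional values (base 12):
  6 × 12^0 = 6 × 1 = 6
  2 × 12^1 = 2 × 12 = 24
  7 × 12^2 = 7 × 144 = 1008
  1 × 12^3 = 1 × 1728 = 1728
Sum = 6 + 24 + 1008 + 1728
= 2766


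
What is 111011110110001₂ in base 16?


Group into 4-bit nibbles: 0111011110110001
  0111 = 7
  0111 = 7
  1011 = B
  0001 = 1
= 0x77B1


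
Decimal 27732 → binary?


Divide by 2 repeatedly:
27732 ÷ 2 = 13866 remainder 0
13866 ÷ 2 = 6933 remainder 0
6933 ÷ 2 = 3466 remainder 1
3466 ÷ 2 = 1733 remainder 0
1733 ÷ 2 = 866 remainder 1
866 ÷ 2 = 433 remainder 0
433 ÷ 2 = 216 remainder 1
216 ÷ 2 = 108 remainder 0
108 ÷ 2 = 54 remainder 0
54 ÷ 2 = 27 remainder 0
27 ÷ 2 = 13 remainder 1
13 ÷ 2 = 6 remainder 1
6 ÷ 2 = 3 remainder 0
3 ÷ 2 = 1 remainder 1
1 ÷ 2 = 0 remainder 1
Reading remainders bottom-up:
= 110110001010100


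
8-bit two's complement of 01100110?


Original: 01100110
Step 1 - Invert all bits: 10011001
Step 2 - Add 1: 10011001 + 1
= 10011010 (represents -102)


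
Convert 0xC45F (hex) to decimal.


Positional values:
Position 0: F × 16^0 = 15 × 1 = 15
Position 1: 5 × 16^1 = 5 × 16 = 80
Position 2: 4 × 16^2 = 4 × 256 = 1024
Position 3: C × 16^3 = 12 × 4096 = 49152
Sum = 15 + 80 + 1024 + 49152
= 50271


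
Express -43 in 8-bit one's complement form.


Original: 00101011
Invert all bits:
  bit 0: 0 → 1
  bit 1: 0 → 1
  bit 2: 1 → 0
  bit 3: 0 → 1
  bit 4: 1 → 0
  bit 5: 0 → 1
  bit 6: 1 → 0
  bit 7: 1 → 0
= 11010100


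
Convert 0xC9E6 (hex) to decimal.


Positional values:
Position 0: 6 × 16^0 = 6 × 1 = 6
Position 1: E × 16^1 = 14 × 16 = 224
Position 2: 9 × 16^2 = 9 × 256 = 2304
Position 3: C × 16^3 = 12 × 4096 = 49152
Sum = 6 + 224 + 2304 + 49152
= 51686


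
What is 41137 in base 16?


Divide by 16 repeatedly:
41137 ÷ 16 = 2571 remainder 1 (1)
2571 ÷ 16 = 160 remainder 11 (B)
160 ÷ 16 = 10 remainder 0 (0)
10 ÷ 16 = 0 remainder 10 (A)
Reading remainders bottom-up:
= 0xA0B1


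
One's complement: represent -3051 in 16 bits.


Original: 0000101111101011
Invert all bits:
  bit 0: 0 → 1
  bit 1: 0 → 1
  bit 2: 0 → 1
  bit 3: 0 → 1
  bit 4: 1 → 0
  bit 5: 0 → 1
  bit 6: 1 → 0
  bit 7: 1 → 0
  bit 8: 1 → 0
  bit 9: 1 → 0
  bit 10: 1 → 0
  bit 11: 0 → 1
  bit 12: 1 → 0
  bit 13: 0 → 1
  bit 14: 1 → 0
  bit 15: 1 → 0
= 1111010000010100


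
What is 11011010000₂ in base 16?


Group into 4-bit nibbles: 011011010000
  0110 = 6
  1101 = D
  0000 = 0
= 0x6D0


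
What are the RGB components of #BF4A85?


Hex: #BF4A85
R = BF₁₆ = 191
G = 4A₁₆ = 74
B = 85₁₆ = 133
= RGB(191, 74, 133)


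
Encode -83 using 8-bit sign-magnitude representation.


Sign bit: 1 (negative)
Magnitude: 83 = 1010011
= 11010011


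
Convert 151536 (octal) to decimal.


Positional values:
Position 0: 6 × 8^0 = 6
Position 1: 3 × 8^1 = 24
Position 2: 5 × 8^2 = 320
Position 3: 1 × 8^3 = 512
Position 4: 5 × 8^4 = 20480
Position 5: 1 × 8^5 = 32768
Sum = 6 + 24 + 320 + 512 + 20480 + 32768
= 54110


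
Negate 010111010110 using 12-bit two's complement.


Original: 010111010110
Step 1 - Invert all bits: 101000101001
Step 2 - Add 1: 101000101001 + 1
= 101000101010 (represents -1494)


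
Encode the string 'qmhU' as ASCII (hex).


String: 'qmhU'  (4 characters)
Per-character ASCII lookup:
  'q': lowercase starts at 97: 'q' = 97 + 16 = 113 → 0x71
  'm': lowercase starts at 97: 'm' = 97 + 12 = 109 → 0x6D
  'h': lowercase starts at 97: 'h' = 97 + 7 = 104 → 0x68
  'U': uppercase starts at 65: 'U' = 65 + 20 = 85 → 0x55
= 0x71 0x6D 0x68 0x55


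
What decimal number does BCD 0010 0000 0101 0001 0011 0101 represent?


Each 4-bit group → digit:
  0010 → 2
  0000 → 0
  0101 → 5
  0001 → 1
  0011 → 3
  0101 → 5
= 205135


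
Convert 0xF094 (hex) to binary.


Each hex digit → 4 binary bits:
  F = 1111
  0 = 0000
  9 = 1001
  4 = 0100
Concatenate: 1111 0000 1001 0100
= 1111000010010100


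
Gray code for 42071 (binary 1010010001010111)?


Binary: 1010010001010111
Gray code: G = B XOR (B >> 1)
B >> 1 = 0101001000101011
1010010001010111 XOR 0101001000101011:
  1 XOR 0 = 1
  0 XOR 1 = 1
  1 XOR 0 = 1
  0 XOR 1 = 1
  0 XOR 0 = 0
  1 XOR 0 = 1
  0 XOR 1 = 1
  0 XOR 0 = 0
  0 XOR 0 = 0
  1 XOR 0 = 1
  0 XOR 1 = 1
  1 XOR 0 = 1
  0 XOR 1 = 1
  1 XOR 0 = 1
  1 XOR 1 = 0
  1 XOR 1 = 0
= 1111011001111100


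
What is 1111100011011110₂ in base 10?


Positional values:
Bit 1: 1 × 2^1 = 2
Bit 2: 1 × 2^2 = 4
Bit 3: 1 × 2^3 = 8
Bit 4: 1 × 2^4 = 16
Bit 6: 1 × 2^6 = 64
Bit 7: 1 × 2^7 = 128
Bit 11: 1 × 2^11 = 2048
Bit 12: 1 × 2^12 = 4096
Bit 13: 1 × 2^13 = 8192
Bit 14: 1 × 2^14 = 16384
Bit 15: 1 × 2^15 = 32768
Sum = 2 + 4 + 8 + 16 + 64 + 128 + 2048 + 4096 + 8192 + 16384 + 32768
= 63710


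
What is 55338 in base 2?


Divide by 2 repeatedly:
55338 ÷ 2 = 27669 remainder 0
27669 ÷ 2 = 13834 remainder 1
13834 ÷ 2 = 6917 remainder 0
6917 ÷ 2 = 3458 remainder 1
3458 ÷ 2 = 1729 remainder 0
1729 ÷ 2 = 864 remainder 1
864 ÷ 2 = 432 remainder 0
432 ÷ 2 = 216 remainder 0
216 ÷ 2 = 108 remainder 0
108 ÷ 2 = 54 remainder 0
54 ÷ 2 = 27 remainder 0
27 ÷ 2 = 13 remainder 1
13 ÷ 2 = 6 remainder 1
6 ÷ 2 = 3 remainder 0
3 ÷ 2 = 1 remainder 1
1 ÷ 2 = 0 remainder 1
Reading remainders bottom-up:
= 1101100000101010


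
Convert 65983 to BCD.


Each digit → 4-bit binary:
  6 → 0110
  5 → 0101
  9 → 1001
  8 → 1000
  3 → 0011
= 0110 0101 1001 1000 0011


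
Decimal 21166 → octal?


Divide by 8 repeatedly:
21166 ÷ 8 = 2645 remainder 6
2645 ÷ 8 = 330 remainder 5
330 ÷ 8 = 41 remainder 2
41 ÷ 8 = 5 remainder 1
5 ÷ 8 = 0 remainder 5
Reading remainders bottom-up:
= 0o51256


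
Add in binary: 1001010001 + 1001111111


Align and add column by column (LSB to MSB, carry propagating):
  01001010001
+ 01001111111
  -----------
  col 0: 1 + 1 + 0 (carry in) = 2 → bit 0, carry out 1
  col 1: 0 + 1 + 1 (carry in) = 2 → bit 0, carry out 1
  col 2: 0 + 1 + 1 (carry in) = 2 → bit 0, carry out 1
  col 3: 0 + 1 + 1 (carry in) = 2 → bit 0, carry out 1
  col 4: 1 + 1 + 1 (carry in) = 3 → bit 1, carry out 1
  col 5: 0 + 1 + 1 (carry in) = 2 → bit 0, carry out 1
  col 6: 1 + 1 + 1 (carry in) = 3 → bit 1, carry out 1
  col 7: 0 + 0 + 1 (carry in) = 1 → bit 1, carry out 0
  col 8: 0 + 0 + 0 (carry in) = 0 → bit 0, carry out 0
  col 9: 1 + 1 + 0 (carry in) = 2 → bit 0, carry out 1
  col 10: 0 + 0 + 1 (carry in) = 1 → bit 1, carry out 0
Reading bits MSB→LSB: 10011010000
Strip leading zeros: 10011010000
= 10011010000
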